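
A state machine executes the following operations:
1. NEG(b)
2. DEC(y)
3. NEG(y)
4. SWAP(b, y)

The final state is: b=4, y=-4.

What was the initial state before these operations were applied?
b=4, y=-3

Working backwards:
Final state: b=4, y=-4
Before step 4 (SWAP(b, y)): b=-4, y=4
Before step 3 (NEG(y)): b=-4, y=-4
Before step 2 (DEC(y)): b=-4, y=-3
Before step 1 (NEG(b)): b=4, y=-3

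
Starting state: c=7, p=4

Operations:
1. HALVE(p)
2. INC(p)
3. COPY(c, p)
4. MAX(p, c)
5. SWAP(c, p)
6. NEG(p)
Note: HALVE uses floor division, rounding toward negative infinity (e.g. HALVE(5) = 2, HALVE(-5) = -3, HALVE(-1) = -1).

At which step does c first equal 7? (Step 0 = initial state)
Step 0

Tracing c:
Initial: c = 7 ← first occurrence
After step 1: c = 7
After step 2: c = 7
After step 3: c = 3
After step 4: c = 3
After step 5: c = 3
After step 6: c = 3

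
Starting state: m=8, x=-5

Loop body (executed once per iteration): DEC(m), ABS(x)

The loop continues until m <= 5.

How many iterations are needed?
3

Tracing iterations:
Initial: m=8, x=-5
After iteration 1: m=7, x=5
After iteration 2: m=6, x=5
After iteration 3: m=5, x=5
m <= 5 now holds, so the loop exits after 3 iterations.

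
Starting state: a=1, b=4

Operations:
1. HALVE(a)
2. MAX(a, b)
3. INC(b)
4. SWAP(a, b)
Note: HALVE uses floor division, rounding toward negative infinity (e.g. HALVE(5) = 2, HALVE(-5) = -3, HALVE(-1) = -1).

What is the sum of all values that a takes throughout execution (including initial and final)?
14

Values of a at each step:
Initial: a = 1
After step 1: a = 0
After step 2: a = 4
After step 3: a = 4
After step 4: a = 5
Sum = 1 + 0 + 4 + 4 + 5 = 14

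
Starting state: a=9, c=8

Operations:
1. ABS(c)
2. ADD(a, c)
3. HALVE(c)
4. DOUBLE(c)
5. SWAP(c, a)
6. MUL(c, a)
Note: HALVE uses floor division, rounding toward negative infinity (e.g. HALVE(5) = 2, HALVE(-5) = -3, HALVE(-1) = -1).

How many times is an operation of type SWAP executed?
1

Counting SWAP operations:
Step 5: SWAP(c, a) ← SWAP
Total: 1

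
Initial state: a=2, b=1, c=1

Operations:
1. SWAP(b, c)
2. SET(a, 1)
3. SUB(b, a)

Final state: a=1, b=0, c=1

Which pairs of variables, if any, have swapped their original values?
None

Comparing initial and final values:
b: 1 → 0
a: 2 → 1
c: 1 → 1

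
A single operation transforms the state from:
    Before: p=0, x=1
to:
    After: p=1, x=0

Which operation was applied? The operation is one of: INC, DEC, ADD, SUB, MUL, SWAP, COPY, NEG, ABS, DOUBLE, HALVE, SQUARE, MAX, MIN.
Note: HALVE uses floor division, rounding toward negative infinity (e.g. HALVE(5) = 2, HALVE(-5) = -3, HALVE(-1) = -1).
SWAP(x, p)

Analyzing the change:
Before: p=0, x=1
After: p=1, x=0
Variable x changed from 1 to 0
Variable p changed from 0 to 1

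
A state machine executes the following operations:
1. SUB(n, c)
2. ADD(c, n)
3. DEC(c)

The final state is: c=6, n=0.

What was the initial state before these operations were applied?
c=7, n=7

Working backwards:
Final state: c=6, n=0
Before step 3 (DEC(c)): c=7, n=0
Before step 2 (ADD(c, n)): c=7, n=0
Before step 1 (SUB(n, c)): c=7, n=7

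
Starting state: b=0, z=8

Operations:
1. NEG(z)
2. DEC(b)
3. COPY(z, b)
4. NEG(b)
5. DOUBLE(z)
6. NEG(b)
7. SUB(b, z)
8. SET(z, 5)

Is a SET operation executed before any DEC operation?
No

First SET: step 8
First DEC: step 2
Since 8 > 2, DEC comes first.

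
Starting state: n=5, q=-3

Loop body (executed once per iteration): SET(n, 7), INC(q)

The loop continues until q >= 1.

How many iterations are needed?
4

Tracing iterations:
Initial: n=5, q=-3
After iteration 1: n=7, q=-2
After iteration 2: n=7, q=-1
After iteration 3: n=7, q=0
After iteration 4: n=7, q=1
q >= 1 now holds, so the loop exits after 4 iterations.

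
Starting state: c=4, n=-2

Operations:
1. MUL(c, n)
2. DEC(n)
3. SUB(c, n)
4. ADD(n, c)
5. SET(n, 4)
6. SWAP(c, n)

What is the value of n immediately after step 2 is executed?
n = -3

Tracing n through execution:
Initial: n = -2
After step 1 (MUL(c, n)): n = -2
After step 2 (DEC(n)): n = -3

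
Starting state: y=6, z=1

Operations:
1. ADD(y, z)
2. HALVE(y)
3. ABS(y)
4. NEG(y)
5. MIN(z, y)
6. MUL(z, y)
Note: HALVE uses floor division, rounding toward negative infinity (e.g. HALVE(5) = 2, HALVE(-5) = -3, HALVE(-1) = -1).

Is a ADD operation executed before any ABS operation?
Yes

First ADD: step 1
First ABS: step 3
Since 1 < 3, ADD comes first.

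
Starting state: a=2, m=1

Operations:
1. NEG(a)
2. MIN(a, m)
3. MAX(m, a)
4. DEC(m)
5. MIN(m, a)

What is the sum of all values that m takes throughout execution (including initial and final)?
2

Values of m at each step:
Initial: m = 1
After step 1: m = 1
After step 2: m = 1
After step 3: m = 1
After step 4: m = 0
After step 5: m = -2
Sum = 1 + 1 + 1 + 1 + 0 + -2 = 2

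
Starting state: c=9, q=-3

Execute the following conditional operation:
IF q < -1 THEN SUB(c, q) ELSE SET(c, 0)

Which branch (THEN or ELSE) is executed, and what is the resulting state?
Branch: THEN, Final state: c=12, q=-3

Evaluating condition: q < -1
q = -3
Condition is True, so THEN branch executes
After SUB(c, q): c=12, q=-3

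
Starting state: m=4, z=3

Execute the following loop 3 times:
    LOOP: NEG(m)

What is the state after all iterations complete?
m=-4, z=3

Iteration trace:
Start: m=4, z=3
After iteration 1: m=-4, z=3
After iteration 2: m=4, z=3
After iteration 3: m=-4, z=3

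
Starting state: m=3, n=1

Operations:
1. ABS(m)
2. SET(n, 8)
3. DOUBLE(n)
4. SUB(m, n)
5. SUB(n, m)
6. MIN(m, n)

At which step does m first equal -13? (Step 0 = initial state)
Step 4

Tracing m:
Initial: m = 3
After step 1: m = 3
After step 2: m = 3
After step 3: m = 3
After step 4: m = -13 ← first occurrence
After step 5: m = -13
After step 6: m = -13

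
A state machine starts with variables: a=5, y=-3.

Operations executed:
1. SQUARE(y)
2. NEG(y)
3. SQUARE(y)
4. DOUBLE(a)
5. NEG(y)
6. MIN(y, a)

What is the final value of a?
a = 10

Tracing execution:
Step 1: SQUARE(y) → a = 5
Step 2: NEG(y) → a = 5
Step 3: SQUARE(y) → a = 5
Step 4: DOUBLE(a) → a = 10
Step 5: NEG(y) → a = 10
Step 6: MIN(y, a) → a = 10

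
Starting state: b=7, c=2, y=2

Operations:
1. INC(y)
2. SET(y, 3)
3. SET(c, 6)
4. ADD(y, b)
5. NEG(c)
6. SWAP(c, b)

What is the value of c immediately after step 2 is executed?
c = 2

Tracing c through execution:
Initial: c = 2
After step 1 (INC(y)): c = 2
After step 2 (SET(y, 3)): c = 2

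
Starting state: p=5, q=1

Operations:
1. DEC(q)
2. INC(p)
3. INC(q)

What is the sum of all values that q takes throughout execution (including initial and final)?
2

Values of q at each step:
Initial: q = 1
After step 1: q = 0
After step 2: q = 0
After step 3: q = 1
Sum = 1 + 0 + 0 + 1 = 2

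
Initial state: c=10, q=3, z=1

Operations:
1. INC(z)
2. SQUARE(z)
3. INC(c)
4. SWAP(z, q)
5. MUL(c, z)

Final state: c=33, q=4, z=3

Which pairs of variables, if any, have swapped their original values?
None

Comparing initial and final values:
c: 10 → 33
q: 3 → 4
z: 1 → 3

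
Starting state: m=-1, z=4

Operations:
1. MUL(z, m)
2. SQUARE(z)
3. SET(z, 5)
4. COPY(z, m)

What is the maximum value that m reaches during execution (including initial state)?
-1

Values of m at each step:
Initial: m = -1 ← maximum
After step 1: m = -1
After step 2: m = -1
After step 3: m = -1
After step 4: m = -1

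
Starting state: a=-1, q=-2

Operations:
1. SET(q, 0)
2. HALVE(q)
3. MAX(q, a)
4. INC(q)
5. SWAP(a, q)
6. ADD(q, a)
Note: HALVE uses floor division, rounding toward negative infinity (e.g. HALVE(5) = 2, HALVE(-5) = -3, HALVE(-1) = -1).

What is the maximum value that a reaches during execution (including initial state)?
1

Values of a at each step:
Initial: a = -1
After step 1: a = -1
After step 2: a = -1
After step 3: a = -1
After step 4: a = -1
After step 5: a = 1 ← maximum
After step 6: a = 1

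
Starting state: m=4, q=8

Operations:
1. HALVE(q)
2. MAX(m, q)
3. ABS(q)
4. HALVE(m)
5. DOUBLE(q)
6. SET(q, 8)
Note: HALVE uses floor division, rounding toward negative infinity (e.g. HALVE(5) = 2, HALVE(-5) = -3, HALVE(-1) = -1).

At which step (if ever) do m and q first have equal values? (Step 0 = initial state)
Step 1

m and q first become equal after step 1.

Comparing values at each step:
Initial: m=4, q=8
After step 1: m=4, q=4 ← equal!
After step 2: m=4, q=4 ← equal!
After step 3: m=4, q=4 ← equal!
After step 4: m=2, q=4
After step 5: m=2, q=8
After step 6: m=2, q=8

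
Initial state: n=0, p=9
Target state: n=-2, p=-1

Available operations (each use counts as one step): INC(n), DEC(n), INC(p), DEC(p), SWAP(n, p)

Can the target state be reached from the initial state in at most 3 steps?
No

The target state cannot be reached within 3 steps.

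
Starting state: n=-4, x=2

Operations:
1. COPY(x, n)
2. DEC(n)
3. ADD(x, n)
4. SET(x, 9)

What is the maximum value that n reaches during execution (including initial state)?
-4

Values of n at each step:
Initial: n = -4 ← maximum
After step 1: n = -4
After step 2: n = -5
After step 3: n = -5
After step 4: n = -5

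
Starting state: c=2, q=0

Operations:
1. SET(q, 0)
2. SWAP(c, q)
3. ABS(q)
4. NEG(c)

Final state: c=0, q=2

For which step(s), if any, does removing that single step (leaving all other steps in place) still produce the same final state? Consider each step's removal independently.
Step(s) 1, 3, 4

Testing removal of each single step:
Without step 1: final = c=0, q=2 (same)
Without step 2: final = c=-2, q=0 (different)
Without step 3: final = c=0, q=2 (same)
Without step 4: final = c=0, q=2 (same)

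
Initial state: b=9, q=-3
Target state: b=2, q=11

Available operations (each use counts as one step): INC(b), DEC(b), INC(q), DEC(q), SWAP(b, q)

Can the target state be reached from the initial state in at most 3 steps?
No

The target state cannot be reached within 3 steps.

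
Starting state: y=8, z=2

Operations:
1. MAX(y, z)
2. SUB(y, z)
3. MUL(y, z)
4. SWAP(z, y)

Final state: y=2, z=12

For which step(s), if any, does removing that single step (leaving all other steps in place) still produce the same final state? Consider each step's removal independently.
Step(s) 1

Testing removal of each single step:
Without step 1: final = y=2, z=12 (same)
Without step 2: final = y=2, z=16 (different)
Without step 3: final = y=2, z=6 (different)
Without step 4: final = y=12, z=2 (different)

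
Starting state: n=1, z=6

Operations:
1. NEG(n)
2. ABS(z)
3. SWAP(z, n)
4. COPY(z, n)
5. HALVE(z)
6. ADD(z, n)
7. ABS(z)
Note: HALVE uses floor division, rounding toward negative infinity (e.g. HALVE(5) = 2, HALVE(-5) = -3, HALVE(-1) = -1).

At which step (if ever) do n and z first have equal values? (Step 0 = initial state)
Step 4

n and z first become equal after step 4.

Comparing values at each step:
Initial: n=1, z=6
After step 1: n=-1, z=6
After step 2: n=-1, z=6
After step 3: n=6, z=-1
After step 4: n=6, z=6 ← equal!
After step 5: n=6, z=3
After step 6: n=6, z=9
After step 7: n=6, z=9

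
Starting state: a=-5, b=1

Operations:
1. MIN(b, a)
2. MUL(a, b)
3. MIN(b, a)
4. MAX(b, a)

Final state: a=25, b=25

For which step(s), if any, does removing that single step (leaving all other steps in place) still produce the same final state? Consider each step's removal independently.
Step(s) 3

Testing removal of each single step:
Without step 1: final = a=-5, b=-5 (different)
Without step 2: final = a=-5, b=-5 (different)
Without step 3: final = a=25, b=25 (same)
Without step 4: final = a=25, b=-5 (different)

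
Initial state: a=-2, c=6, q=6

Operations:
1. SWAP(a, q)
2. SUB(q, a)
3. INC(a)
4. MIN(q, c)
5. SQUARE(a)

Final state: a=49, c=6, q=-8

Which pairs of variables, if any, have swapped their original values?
None

Comparing initial and final values:
a: -2 → 49
q: 6 → -8
c: 6 → 6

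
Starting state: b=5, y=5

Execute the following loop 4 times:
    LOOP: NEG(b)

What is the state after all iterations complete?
b=5, y=5

Iteration trace:
Start: b=5, y=5
After iteration 1: b=-5, y=5
After iteration 2: b=5, y=5
After iteration 3: b=-5, y=5
After iteration 4: b=5, y=5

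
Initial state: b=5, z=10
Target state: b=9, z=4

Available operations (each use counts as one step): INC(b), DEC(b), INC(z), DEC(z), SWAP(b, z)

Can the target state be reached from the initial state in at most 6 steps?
Yes

Path (3 steps): DEC(b) → DEC(z) → SWAP(b, z)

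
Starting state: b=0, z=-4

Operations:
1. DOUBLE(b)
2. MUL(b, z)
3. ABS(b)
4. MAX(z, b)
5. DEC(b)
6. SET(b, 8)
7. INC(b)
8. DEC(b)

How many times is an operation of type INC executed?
1

Counting INC operations:
Step 7: INC(b) ← INC
Total: 1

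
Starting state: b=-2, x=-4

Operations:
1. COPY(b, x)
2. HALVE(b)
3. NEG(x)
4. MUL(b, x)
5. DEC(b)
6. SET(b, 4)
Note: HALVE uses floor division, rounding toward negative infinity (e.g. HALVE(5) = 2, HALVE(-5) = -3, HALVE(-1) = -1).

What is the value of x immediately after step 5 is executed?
x = 4

Tracing x through execution:
Initial: x = -4
After step 1 (COPY(b, x)): x = -4
After step 2 (HALVE(b)): x = -4
After step 3 (NEG(x)): x = 4
After step 4 (MUL(b, x)): x = 4
After step 5 (DEC(b)): x = 4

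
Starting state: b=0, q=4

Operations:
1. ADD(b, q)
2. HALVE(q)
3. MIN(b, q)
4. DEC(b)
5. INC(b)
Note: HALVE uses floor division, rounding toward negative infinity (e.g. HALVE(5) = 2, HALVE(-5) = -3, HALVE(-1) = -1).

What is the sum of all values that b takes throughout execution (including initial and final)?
13

Values of b at each step:
Initial: b = 0
After step 1: b = 4
After step 2: b = 4
After step 3: b = 2
After step 4: b = 1
After step 5: b = 2
Sum = 0 + 4 + 4 + 2 + 1 + 2 = 13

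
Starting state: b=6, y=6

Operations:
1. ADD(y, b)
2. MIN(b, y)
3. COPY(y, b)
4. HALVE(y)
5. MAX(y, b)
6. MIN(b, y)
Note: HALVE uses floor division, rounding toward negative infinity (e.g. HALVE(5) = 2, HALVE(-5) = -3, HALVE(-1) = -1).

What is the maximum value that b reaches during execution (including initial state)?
6

Values of b at each step:
Initial: b = 6 ← maximum
After step 1: b = 6
After step 2: b = 6
After step 3: b = 6
After step 4: b = 6
After step 5: b = 6
After step 6: b = 6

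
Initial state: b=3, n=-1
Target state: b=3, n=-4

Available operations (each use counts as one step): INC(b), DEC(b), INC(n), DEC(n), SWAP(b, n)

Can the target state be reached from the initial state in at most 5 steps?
Yes

Path (3 steps): DEC(n) → DEC(n) → DEC(n)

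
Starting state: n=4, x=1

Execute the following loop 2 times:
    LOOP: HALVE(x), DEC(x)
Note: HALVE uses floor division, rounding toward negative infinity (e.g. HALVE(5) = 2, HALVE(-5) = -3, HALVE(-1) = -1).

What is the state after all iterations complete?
n=4, x=-2

Iteration trace:
Start: n=4, x=1
After iteration 1: n=4, x=-1
After iteration 2: n=4, x=-2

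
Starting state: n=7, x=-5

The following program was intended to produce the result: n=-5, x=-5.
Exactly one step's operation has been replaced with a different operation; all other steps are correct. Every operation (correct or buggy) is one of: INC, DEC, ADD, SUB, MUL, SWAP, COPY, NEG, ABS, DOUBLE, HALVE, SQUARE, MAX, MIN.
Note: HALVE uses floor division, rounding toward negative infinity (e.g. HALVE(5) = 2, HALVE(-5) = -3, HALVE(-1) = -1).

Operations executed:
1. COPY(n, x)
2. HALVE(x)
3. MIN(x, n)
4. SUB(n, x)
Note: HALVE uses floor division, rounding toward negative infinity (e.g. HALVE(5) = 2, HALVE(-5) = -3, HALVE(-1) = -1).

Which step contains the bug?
Step 4

Trace with buggy code:
Initial: n=7, x=-5
After step 1: n=-5, x=-5
After step 2: n=-5, x=-3
After step 3: n=-5, x=-5
After step 4: n=0, x=-5
Actual final n=0, x=-5 ≠ expected n=-5, x=-5.
Step 4 is the only position where a single-operation replacement can produce the expected result.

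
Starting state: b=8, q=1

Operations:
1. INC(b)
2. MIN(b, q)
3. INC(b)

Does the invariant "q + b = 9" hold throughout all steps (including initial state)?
No, violated after step 1

The invariant is violated after step 1.

State at each step:
Initial: b=8, q=1
After step 1: b=9, q=1
After step 2: b=1, q=1
After step 3: b=2, q=1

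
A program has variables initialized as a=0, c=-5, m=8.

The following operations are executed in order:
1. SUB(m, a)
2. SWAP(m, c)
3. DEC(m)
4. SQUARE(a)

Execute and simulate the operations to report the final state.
{a: 0, c: 8, m: -6}

Step-by-step execution:
Initial: a=0, c=-5, m=8
After step 1 (SUB(m, a)): a=0, c=-5, m=8
After step 2 (SWAP(m, c)): a=0, c=8, m=-5
After step 3 (DEC(m)): a=0, c=8, m=-6
After step 4 (SQUARE(a)): a=0, c=8, m=-6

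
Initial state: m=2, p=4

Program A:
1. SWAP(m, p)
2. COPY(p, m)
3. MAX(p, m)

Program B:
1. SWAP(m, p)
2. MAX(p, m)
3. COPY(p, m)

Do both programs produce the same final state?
Yes

Program A final state: m=4, p=4
Program B final state: m=4, p=4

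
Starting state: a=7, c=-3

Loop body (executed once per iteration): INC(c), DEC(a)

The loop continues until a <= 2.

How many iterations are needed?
5

Tracing iterations:
Initial: a=7, c=-3
After iteration 1: a=6, c=-2
After iteration 2: a=5, c=-1
After iteration 3: a=4, c=0
After iteration 4: a=3, c=1
After iteration 5: a=2, c=2
a <= 2 now holds, so the loop exits after 5 iterations.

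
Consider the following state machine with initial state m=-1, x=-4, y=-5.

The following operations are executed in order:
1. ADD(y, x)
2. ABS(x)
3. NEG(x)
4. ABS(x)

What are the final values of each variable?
{m: -1, x: 4, y: -9}

Step-by-step execution:
Initial: m=-1, x=-4, y=-5
After step 1 (ADD(y, x)): m=-1, x=-4, y=-9
After step 2 (ABS(x)): m=-1, x=4, y=-9
After step 3 (NEG(x)): m=-1, x=-4, y=-9
After step 4 (ABS(x)): m=-1, x=4, y=-9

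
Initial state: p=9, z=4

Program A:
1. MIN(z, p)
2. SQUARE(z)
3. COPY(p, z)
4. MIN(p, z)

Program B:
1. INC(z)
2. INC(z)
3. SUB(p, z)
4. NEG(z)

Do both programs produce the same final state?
No

Program A final state: p=16, z=16
Program B final state: p=3, z=-6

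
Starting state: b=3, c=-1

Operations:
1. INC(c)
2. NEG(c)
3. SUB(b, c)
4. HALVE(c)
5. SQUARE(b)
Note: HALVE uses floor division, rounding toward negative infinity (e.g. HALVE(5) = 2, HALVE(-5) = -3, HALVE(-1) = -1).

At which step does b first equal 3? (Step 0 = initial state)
Step 0

Tracing b:
Initial: b = 3 ← first occurrence
After step 1: b = 3
After step 2: b = 3
After step 3: b = 3
After step 4: b = 3
After step 5: b = 9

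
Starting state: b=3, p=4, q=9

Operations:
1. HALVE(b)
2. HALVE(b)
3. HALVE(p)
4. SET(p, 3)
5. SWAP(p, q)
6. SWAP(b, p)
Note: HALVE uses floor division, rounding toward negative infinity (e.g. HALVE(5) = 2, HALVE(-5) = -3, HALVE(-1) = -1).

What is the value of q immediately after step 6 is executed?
q = 3

Tracing q through execution:
Initial: q = 9
After step 1 (HALVE(b)): q = 9
After step 2 (HALVE(b)): q = 9
After step 3 (HALVE(p)): q = 9
After step 4 (SET(p, 3)): q = 9
After step 5 (SWAP(p, q)): q = 3
After step 6 (SWAP(b, p)): q = 3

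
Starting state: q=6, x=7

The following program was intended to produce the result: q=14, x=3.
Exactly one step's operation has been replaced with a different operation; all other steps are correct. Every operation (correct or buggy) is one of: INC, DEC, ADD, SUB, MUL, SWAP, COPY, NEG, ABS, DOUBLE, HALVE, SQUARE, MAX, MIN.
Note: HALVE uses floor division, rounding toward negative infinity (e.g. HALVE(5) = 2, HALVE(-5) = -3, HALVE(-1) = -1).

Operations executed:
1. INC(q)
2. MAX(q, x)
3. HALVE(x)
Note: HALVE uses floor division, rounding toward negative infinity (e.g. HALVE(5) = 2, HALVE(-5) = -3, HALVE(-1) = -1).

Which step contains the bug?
Step 2

Trace with buggy code:
Initial: q=6, x=7
After step 1: q=7, x=7
After step 2: q=7, x=7
After step 3: q=7, x=3
Actual final q=7, x=3 ≠ expected q=14, x=3.
Step 2 is the only position where a single-operation replacement can produce the expected result.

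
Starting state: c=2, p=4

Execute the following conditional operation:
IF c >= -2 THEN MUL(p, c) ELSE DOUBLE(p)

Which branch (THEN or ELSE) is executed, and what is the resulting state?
Branch: THEN, Final state: c=2, p=8

Evaluating condition: c >= -2
c = 2
Condition is True, so THEN branch executes
After MUL(p, c): c=2, p=8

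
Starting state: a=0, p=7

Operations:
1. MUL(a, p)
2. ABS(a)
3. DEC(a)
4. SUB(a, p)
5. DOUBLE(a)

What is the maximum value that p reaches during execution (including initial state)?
7

Values of p at each step:
Initial: p = 7 ← maximum
After step 1: p = 7
After step 2: p = 7
After step 3: p = 7
After step 4: p = 7
After step 5: p = 7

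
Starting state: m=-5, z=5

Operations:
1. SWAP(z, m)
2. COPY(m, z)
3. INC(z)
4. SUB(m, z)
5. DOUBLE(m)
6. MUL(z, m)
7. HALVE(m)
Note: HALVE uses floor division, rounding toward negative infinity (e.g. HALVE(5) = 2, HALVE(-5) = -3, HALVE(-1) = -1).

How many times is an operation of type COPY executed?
1

Counting COPY operations:
Step 2: COPY(m, z) ← COPY
Total: 1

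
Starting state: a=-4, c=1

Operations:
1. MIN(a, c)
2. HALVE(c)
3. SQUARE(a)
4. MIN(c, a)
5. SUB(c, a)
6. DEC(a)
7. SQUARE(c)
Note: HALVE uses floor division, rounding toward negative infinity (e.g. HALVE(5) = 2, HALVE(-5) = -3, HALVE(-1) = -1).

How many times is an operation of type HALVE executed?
1

Counting HALVE operations:
Step 2: HALVE(c) ← HALVE
Total: 1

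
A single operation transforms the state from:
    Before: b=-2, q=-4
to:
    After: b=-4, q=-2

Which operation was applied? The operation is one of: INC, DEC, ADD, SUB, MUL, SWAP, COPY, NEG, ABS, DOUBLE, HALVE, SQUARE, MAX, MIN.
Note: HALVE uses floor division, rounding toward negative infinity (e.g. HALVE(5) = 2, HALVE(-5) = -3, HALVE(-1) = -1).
SWAP(b, q)

Analyzing the change:
Before: b=-2, q=-4
After: b=-4, q=-2
Variable b changed from -2 to -4
Variable q changed from -4 to -2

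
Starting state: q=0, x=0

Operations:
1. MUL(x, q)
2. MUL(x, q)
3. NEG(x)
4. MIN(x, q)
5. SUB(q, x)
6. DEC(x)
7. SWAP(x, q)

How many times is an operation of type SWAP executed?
1

Counting SWAP operations:
Step 7: SWAP(x, q) ← SWAP
Total: 1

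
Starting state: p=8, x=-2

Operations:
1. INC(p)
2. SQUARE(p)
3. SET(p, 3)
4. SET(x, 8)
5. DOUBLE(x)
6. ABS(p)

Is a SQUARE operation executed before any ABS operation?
Yes

First SQUARE: step 2
First ABS: step 6
Since 2 < 6, SQUARE comes first.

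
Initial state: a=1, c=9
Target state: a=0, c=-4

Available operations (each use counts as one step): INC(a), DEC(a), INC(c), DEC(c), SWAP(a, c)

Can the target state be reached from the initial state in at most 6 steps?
No

The target state cannot be reached within 6 steps.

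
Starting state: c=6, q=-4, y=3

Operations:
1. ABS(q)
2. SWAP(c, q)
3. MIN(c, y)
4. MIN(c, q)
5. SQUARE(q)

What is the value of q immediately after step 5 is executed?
q = 36

Tracing q through execution:
Initial: q = -4
After step 1 (ABS(q)): q = 4
After step 2 (SWAP(c, q)): q = 6
After step 3 (MIN(c, y)): q = 6
After step 4 (MIN(c, q)): q = 6
After step 5 (SQUARE(q)): q = 36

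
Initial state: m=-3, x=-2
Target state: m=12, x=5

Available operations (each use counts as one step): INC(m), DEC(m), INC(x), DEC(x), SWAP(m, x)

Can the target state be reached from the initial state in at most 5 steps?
No

The target state cannot be reached within 5 steps.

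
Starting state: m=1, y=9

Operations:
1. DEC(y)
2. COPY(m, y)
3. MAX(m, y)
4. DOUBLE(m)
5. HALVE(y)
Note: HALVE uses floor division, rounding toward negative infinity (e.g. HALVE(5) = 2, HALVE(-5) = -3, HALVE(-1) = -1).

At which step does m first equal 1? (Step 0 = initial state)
Step 0

Tracing m:
Initial: m = 1 ← first occurrence
After step 1: m = 1
After step 2: m = 8
After step 3: m = 8
After step 4: m = 16
After step 5: m = 16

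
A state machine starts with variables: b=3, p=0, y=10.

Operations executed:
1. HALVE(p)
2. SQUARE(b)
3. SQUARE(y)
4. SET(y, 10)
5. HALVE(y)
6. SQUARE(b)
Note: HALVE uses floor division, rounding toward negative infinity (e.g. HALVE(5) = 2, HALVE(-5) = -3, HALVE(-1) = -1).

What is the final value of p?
p = 0

Tracing execution:
Step 1: HALVE(p) → p = 0
Step 2: SQUARE(b) → p = 0
Step 3: SQUARE(y) → p = 0
Step 4: SET(y, 10) → p = 0
Step 5: HALVE(y) → p = 0
Step 6: SQUARE(b) → p = 0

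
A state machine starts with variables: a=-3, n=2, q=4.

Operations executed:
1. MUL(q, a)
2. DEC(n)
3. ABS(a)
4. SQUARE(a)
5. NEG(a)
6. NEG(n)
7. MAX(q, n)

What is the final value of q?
q = -1

Tracing execution:
Step 1: MUL(q, a) → q = -12
Step 2: DEC(n) → q = -12
Step 3: ABS(a) → q = -12
Step 4: SQUARE(a) → q = -12
Step 5: NEG(a) → q = -12
Step 6: NEG(n) → q = -12
Step 7: MAX(q, n) → q = -1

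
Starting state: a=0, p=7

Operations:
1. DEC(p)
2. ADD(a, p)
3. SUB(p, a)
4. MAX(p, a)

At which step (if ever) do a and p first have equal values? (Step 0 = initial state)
Step 2

a and p first become equal after step 2.

Comparing values at each step:
Initial: a=0, p=7
After step 1: a=0, p=6
After step 2: a=6, p=6 ← equal!
After step 3: a=6, p=0
After step 4: a=6, p=6 ← equal!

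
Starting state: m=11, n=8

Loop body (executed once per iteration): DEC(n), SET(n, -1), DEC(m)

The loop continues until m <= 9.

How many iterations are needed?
2

Tracing iterations:
Initial: m=11, n=8
After iteration 1: m=10, n=-1
After iteration 2: m=9, n=-1
m <= 9 now holds, so the loop exits after 2 iterations.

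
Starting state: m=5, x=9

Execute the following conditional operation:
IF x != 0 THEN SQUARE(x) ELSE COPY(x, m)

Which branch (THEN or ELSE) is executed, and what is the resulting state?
Branch: THEN, Final state: m=5, x=81

Evaluating condition: x != 0
x = 9
Condition is True, so THEN branch executes
After SQUARE(x): m=5, x=81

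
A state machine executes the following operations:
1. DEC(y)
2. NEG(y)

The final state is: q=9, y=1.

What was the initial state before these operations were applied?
q=9, y=0

Working backwards:
Final state: q=9, y=1
Before step 2 (NEG(y)): q=9, y=-1
Before step 1 (DEC(y)): q=9, y=0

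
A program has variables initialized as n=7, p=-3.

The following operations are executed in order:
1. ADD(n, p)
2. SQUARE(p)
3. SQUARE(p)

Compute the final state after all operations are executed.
{n: 4, p: 81}

Step-by-step execution:
Initial: n=7, p=-3
After step 1 (ADD(n, p)): n=4, p=-3
After step 2 (SQUARE(p)): n=4, p=9
After step 3 (SQUARE(p)): n=4, p=81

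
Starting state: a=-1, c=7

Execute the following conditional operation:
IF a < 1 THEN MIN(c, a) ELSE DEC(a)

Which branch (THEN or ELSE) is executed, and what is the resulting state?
Branch: THEN, Final state: a=-1, c=-1

Evaluating condition: a < 1
a = -1
Condition is True, so THEN branch executes
After MIN(c, a): a=-1, c=-1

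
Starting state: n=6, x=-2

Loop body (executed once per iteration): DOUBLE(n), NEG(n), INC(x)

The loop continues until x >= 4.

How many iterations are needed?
6

Tracing iterations:
Initial: n=6, x=-2
After iteration 1: n=-12, x=-1
After iteration 2: n=24, x=0
After iteration 3: n=-48, x=1
After iteration 4: n=96, x=2
After iteration 5: n=-192, x=3
After iteration 6: n=384, x=4
x >= 4 now holds, so the loop exits after 6 iterations.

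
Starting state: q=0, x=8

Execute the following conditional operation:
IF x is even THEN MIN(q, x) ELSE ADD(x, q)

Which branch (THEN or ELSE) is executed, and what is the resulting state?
Branch: THEN, Final state: q=0, x=8

Evaluating condition: x is even
Condition is True, so THEN branch executes
After MIN(q, x): q=0, x=8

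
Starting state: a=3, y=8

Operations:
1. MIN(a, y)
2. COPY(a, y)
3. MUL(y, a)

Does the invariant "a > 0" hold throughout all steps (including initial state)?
Yes

The invariant holds at every step.

State at each step:
Initial: a=3, y=8
After step 1: a=3, y=8
After step 2: a=8, y=8
After step 3: a=8, y=64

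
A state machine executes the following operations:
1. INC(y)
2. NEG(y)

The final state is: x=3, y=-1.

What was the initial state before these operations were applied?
x=3, y=0

Working backwards:
Final state: x=3, y=-1
Before step 2 (NEG(y)): x=3, y=1
Before step 1 (INC(y)): x=3, y=0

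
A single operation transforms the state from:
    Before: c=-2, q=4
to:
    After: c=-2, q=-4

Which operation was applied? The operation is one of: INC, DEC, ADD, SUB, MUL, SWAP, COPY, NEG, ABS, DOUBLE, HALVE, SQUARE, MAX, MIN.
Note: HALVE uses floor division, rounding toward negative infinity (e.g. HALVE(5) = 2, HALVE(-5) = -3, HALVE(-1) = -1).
NEG(q)

Analyzing the change:
Before: c=-2, q=4
After: c=-2, q=-4
Variable q changed from 4 to -4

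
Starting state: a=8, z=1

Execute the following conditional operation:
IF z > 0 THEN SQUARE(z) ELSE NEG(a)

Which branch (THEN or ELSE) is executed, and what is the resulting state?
Branch: THEN, Final state: a=8, z=1

Evaluating condition: z > 0
z = 1
Condition is True, so THEN branch executes
After SQUARE(z): a=8, z=1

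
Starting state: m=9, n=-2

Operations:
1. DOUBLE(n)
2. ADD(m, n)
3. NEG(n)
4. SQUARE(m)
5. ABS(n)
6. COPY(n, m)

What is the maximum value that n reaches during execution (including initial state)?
25

Values of n at each step:
Initial: n = -2
After step 1: n = -4
After step 2: n = -4
After step 3: n = 4
After step 4: n = 4
After step 5: n = 4
After step 6: n = 25 ← maximum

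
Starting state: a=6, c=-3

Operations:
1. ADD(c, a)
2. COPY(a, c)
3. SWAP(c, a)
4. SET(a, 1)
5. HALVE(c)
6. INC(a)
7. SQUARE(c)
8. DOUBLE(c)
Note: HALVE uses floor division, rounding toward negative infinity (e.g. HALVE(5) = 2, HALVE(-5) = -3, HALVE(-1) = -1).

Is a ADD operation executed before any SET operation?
Yes

First ADD: step 1
First SET: step 4
Since 1 < 4, ADD comes first.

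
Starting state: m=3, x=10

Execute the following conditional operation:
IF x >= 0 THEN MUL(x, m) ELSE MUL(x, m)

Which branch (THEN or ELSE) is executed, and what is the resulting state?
Branch: THEN, Final state: m=3, x=30

Evaluating condition: x >= 0
x = 10
Condition is True, so THEN branch executes
After MUL(x, m): m=3, x=30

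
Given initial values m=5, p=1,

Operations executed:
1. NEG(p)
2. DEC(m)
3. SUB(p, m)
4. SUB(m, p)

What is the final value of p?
p = -5

Tracing execution:
Step 1: NEG(p) → p = -1
Step 2: DEC(m) → p = -1
Step 3: SUB(p, m) → p = -5
Step 4: SUB(m, p) → p = -5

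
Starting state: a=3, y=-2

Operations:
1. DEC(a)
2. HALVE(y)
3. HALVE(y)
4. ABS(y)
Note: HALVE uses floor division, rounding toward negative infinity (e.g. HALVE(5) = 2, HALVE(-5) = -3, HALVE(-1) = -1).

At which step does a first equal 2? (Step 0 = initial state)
Step 1

Tracing a:
Initial: a = 3
After step 1: a = 2 ← first occurrence
After step 2: a = 2
After step 3: a = 2
After step 4: a = 2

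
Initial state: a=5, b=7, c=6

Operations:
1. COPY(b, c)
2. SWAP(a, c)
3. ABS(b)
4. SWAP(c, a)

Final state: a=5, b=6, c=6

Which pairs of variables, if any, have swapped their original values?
None

Comparing initial and final values:
b: 7 → 6
a: 5 → 5
c: 6 → 6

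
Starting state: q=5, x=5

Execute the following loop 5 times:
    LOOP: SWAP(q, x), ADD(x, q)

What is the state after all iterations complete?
q=40, x=65

Iteration trace:
Start: q=5, x=5
After iteration 1: q=5, x=10
After iteration 2: q=10, x=15
After iteration 3: q=15, x=25
After iteration 4: q=25, x=40
After iteration 5: q=40, x=65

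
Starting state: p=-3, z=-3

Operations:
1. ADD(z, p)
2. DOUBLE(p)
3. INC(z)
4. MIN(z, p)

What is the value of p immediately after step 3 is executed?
p = -6

Tracing p through execution:
Initial: p = -3
After step 1 (ADD(z, p)): p = -3
After step 2 (DOUBLE(p)): p = -6
After step 3 (INC(z)): p = -6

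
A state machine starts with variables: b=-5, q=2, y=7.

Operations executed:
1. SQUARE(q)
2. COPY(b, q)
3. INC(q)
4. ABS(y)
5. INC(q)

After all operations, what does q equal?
q = 6

Tracing execution:
Step 1: SQUARE(q) → q = 4
Step 2: COPY(b, q) → q = 4
Step 3: INC(q) → q = 5
Step 4: ABS(y) → q = 5
Step 5: INC(q) → q = 6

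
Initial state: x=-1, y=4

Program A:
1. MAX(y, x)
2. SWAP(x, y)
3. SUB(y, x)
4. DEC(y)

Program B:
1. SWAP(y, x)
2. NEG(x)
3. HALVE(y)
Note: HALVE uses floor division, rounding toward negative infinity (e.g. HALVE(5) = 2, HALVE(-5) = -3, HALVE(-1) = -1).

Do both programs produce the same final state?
No

Program A final state: x=4, y=-6
Program B final state: x=-4, y=-1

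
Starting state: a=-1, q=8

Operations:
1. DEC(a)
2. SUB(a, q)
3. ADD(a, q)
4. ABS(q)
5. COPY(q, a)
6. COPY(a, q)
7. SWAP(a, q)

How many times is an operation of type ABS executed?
1

Counting ABS operations:
Step 4: ABS(q) ← ABS
Total: 1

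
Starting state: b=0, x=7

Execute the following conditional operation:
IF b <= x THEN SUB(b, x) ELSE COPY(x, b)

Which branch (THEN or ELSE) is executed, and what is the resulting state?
Branch: THEN, Final state: b=-7, x=7

Evaluating condition: b <= x
b = 0, x = 7
Condition is True, so THEN branch executes
After SUB(b, x): b=-7, x=7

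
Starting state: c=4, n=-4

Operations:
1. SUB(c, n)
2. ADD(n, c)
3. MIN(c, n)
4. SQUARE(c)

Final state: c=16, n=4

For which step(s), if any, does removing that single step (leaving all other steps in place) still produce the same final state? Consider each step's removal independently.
None - removing any single step changes the final result

Testing removal of each single step:
Without step 1: final = c=0, n=0 (different)
Without step 2: final = c=16, n=-4 (different)
Without step 3: final = c=64, n=4 (different)
Without step 4: final = c=4, n=4 (different)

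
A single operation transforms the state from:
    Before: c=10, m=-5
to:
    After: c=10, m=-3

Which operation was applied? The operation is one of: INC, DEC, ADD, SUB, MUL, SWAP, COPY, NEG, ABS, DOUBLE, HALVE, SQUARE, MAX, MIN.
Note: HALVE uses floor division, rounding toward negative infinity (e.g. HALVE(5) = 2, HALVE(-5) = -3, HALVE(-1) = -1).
HALVE(m)

Analyzing the change:
Before: c=10, m=-5
After: c=10, m=-3
Variable m changed from -5 to -3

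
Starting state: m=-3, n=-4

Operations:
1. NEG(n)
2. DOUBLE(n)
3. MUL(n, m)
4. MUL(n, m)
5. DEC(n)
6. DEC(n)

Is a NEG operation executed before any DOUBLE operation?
Yes

First NEG: step 1
First DOUBLE: step 2
Since 1 < 2, NEG comes first.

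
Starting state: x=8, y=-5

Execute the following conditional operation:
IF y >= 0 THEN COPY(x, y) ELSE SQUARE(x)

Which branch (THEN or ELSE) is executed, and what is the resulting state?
Branch: ELSE, Final state: x=64, y=-5

Evaluating condition: y >= 0
y = -5
Condition is False, so ELSE branch executes
After SQUARE(x): x=64, y=-5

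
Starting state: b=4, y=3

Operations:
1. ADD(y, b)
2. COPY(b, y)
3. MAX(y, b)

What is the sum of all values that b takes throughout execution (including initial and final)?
22

Values of b at each step:
Initial: b = 4
After step 1: b = 4
After step 2: b = 7
After step 3: b = 7
Sum = 4 + 4 + 7 + 7 = 22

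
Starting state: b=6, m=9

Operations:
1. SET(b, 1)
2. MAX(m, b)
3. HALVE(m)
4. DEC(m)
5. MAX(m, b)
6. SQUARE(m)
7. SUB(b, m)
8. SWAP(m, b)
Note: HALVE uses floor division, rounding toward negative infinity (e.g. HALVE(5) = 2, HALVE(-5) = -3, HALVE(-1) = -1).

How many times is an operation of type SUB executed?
1

Counting SUB operations:
Step 7: SUB(b, m) ← SUB
Total: 1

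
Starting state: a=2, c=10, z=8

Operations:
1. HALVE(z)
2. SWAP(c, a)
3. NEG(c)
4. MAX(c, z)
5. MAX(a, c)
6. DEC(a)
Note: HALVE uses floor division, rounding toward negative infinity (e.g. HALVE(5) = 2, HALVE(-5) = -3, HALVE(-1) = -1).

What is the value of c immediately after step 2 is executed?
c = 2

Tracing c through execution:
Initial: c = 10
After step 1 (HALVE(z)): c = 10
After step 2 (SWAP(c, a)): c = 2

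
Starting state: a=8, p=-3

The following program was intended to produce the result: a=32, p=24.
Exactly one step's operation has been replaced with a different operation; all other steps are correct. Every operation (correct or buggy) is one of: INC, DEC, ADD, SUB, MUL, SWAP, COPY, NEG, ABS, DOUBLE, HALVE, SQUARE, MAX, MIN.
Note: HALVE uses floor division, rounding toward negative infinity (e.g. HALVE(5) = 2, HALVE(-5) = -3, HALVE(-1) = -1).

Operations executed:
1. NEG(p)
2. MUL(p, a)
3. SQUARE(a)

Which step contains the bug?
Step 3

Trace with buggy code:
Initial: a=8, p=-3
After step 1: a=8, p=3
After step 2: a=8, p=24
After step 3: a=64, p=24
Actual final a=64, p=24 ≠ expected a=32, p=24.
Step 3 is the only position where a single-operation replacement can produce the expected result.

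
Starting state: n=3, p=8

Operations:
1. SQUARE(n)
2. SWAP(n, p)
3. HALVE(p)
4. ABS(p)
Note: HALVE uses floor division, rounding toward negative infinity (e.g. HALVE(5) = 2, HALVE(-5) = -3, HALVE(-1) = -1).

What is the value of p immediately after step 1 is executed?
p = 8

Tracing p through execution:
Initial: p = 8
After step 1 (SQUARE(n)): p = 8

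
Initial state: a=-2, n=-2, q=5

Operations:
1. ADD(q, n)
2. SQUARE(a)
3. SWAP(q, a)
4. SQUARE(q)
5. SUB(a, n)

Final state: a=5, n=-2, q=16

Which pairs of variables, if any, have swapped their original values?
None

Comparing initial and final values:
q: 5 → 16
n: -2 → -2
a: -2 → 5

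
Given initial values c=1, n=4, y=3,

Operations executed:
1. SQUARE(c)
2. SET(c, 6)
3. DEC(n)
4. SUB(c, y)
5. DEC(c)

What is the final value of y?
y = 3

Tracing execution:
Step 1: SQUARE(c) → y = 3
Step 2: SET(c, 6) → y = 3
Step 3: DEC(n) → y = 3
Step 4: SUB(c, y) → y = 3
Step 5: DEC(c) → y = 3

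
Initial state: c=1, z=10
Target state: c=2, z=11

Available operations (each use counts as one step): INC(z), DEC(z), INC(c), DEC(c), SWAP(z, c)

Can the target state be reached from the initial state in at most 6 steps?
Yes

Path (2 steps): INC(z) → INC(c)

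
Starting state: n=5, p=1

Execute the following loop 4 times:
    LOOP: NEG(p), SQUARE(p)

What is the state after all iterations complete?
n=5, p=1

Iteration trace:
Start: n=5, p=1
After iteration 1: n=5, p=1
After iteration 2: n=5, p=1
After iteration 3: n=5, p=1
After iteration 4: n=5, p=1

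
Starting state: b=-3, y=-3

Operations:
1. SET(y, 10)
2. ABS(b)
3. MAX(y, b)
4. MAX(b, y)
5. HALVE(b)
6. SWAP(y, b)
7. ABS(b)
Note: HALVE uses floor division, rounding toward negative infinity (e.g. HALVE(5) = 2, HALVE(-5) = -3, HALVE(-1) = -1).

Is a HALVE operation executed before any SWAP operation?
Yes

First HALVE: step 5
First SWAP: step 6
Since 5 < 6, HALVE comes first.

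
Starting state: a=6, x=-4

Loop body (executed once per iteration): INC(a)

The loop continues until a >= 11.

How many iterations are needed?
5

Tracing iterations:
Initial: a=6, x=-4
After iteration 1: a=7, x=-4
After iteration 2: a=8, x=-4
After iteration 3: a=9, x=-4
After iteration 4: a=10, x=-4
After iteration 5: a=11, x=-4
a >= 11 now holds, so the loop exits after 5 iterations.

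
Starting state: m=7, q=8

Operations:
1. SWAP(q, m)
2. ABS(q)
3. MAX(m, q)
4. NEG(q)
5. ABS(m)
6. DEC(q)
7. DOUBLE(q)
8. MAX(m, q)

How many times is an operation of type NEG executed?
1

Counting NEG operations:
Step 4: NEG(q) ← NEG
Total: 1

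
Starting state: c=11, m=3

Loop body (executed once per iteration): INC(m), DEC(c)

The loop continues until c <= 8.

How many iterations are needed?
3

Tracing iterations:
Initial: c=11, m=3
After iteration 1: c=10, m=4
After iteration 2: c=9, m=5
After iteration 3: c=8, m=6
c <= 8 now holds, so the loop exits after 3 iterations.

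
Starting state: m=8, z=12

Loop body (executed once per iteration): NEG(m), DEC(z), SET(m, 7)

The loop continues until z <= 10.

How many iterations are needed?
2

Tracing iterations:
Initial: m=8, z=12
After iteration 1: m=7, z=11
After iteration 2: m=7, z=10
z <= 10 now holds, so the loop exits after 2 iterations.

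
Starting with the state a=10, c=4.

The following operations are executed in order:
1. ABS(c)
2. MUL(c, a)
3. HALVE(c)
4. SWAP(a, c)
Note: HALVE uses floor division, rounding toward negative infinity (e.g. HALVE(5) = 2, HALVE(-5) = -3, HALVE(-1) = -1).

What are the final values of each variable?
{a: 20, c: 10}

Step-by-step execution:
Initial: a=10, c=4
After step 1 (ABS(c)): a=10, c=4
After step 2 (MUL(c, a)): a=10, c=40
After step 3 (HALVE(c)): a=10, c=20
After step 4 (SWAP(a, c)): a=20, c=10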